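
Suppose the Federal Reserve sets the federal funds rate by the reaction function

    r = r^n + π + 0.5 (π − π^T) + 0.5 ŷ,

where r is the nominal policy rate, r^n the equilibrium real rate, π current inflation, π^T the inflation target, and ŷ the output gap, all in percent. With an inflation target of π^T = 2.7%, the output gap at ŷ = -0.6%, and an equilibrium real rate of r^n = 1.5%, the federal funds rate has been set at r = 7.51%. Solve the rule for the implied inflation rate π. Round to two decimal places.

Collecting π: r = r^n + (1 + 0.5) π − 0.5 π^T + 0.5 ŷ
1.5 π = 7.51 − 1.5 + 0.5 × 2.7 − 0.5 × (-0.6) = 7.66
π = 7.66 / 1.5 = 5.11

5.11%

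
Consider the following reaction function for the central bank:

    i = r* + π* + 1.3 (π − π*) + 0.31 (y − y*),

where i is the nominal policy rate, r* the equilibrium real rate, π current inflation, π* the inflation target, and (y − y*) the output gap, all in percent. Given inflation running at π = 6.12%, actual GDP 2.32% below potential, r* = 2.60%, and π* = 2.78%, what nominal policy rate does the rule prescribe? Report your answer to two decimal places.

9.00%

Output 2.32% below potential → (y − y*) = -2.32.
i = 2.60 + 2.78 + 1.3 × (6.12 − 2.78) + 0.31 × (-2.32)
   = 2.60 + 2.78 + 4.342 − 0.7192 = 9.00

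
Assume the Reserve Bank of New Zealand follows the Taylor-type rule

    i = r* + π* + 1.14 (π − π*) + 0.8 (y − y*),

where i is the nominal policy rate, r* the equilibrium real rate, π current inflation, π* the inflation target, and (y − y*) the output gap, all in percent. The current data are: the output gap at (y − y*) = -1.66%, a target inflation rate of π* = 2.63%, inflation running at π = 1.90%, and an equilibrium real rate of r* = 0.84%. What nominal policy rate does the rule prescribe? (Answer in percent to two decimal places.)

1.31%

i = 0.84 + 2.63 + 1.14 × (1.90 − 2.63) + 0.8 × (-1.66)
   = 0.84 + 2.63 − 0.8322 − 1.328 = 1.31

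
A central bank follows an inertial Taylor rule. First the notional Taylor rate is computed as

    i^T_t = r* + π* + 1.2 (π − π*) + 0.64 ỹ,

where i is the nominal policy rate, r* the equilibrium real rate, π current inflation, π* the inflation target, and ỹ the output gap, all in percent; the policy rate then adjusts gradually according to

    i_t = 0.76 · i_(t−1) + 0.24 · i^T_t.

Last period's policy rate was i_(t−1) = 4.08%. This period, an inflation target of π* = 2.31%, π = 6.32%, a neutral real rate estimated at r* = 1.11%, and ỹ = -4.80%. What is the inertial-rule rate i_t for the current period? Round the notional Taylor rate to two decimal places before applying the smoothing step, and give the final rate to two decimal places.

i^T_t = 1.11 + 2.31 + 1.2 × (6.32 − 2.31) + 0.64 × (-4.80)
   = 1.11 + 2.31 + 4.812 − 3.072 = 5.16
i_t = 0.76 × 4.08 + 0.24 × 5.16 = 3.1008 + 1.2384 = 4.34

4.34%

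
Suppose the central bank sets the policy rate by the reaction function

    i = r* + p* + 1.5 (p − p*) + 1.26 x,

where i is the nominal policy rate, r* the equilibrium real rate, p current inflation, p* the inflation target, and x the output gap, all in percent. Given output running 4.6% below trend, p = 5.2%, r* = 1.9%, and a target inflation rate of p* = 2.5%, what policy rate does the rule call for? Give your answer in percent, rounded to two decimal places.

2.65%

Output 4.6% below potential → x = -4.6.
i = 1.9 + 2.5 + 1.5 × (5.2 − 2.5) + 1.26 × (-4.6)
   = 1.9 + 2.5 + 4.05 − 5.796 = 2.65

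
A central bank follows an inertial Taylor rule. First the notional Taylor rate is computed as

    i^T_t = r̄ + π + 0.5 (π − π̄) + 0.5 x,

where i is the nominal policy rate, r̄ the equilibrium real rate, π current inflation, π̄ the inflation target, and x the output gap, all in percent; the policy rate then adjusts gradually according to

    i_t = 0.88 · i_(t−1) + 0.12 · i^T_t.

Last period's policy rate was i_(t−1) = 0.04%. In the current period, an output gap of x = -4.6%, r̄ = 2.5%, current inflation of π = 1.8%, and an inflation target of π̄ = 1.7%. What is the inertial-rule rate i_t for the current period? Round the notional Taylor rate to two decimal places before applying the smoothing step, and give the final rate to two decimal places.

i^T_t = 2.5 + 1.8 + 0.5 × (1.8 − 1.7) + 0.5 × (-4.6)
   = 2.5 + 1.8 + 0.05 − 2.3 = 2.05
i_t = 0.88 × 0.04 + 0.12 × 2.05 = 0.0352 + 0.246 = 0.28

0.28%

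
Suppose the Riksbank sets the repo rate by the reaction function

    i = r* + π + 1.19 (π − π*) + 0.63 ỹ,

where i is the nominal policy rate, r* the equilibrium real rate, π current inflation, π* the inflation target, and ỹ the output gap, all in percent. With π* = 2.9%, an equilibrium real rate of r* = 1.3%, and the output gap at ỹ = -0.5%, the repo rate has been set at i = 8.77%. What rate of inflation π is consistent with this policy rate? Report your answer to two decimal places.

5.13%

Collecting π: i = r* + (1 + 1.19) π − 1.19 π* + 0.63 ỹ
2.19 π = 8.77 − 1.3 + 1.19 × 2.9 − 0.63 × (-0.5) = 11.236
π = 11.236 / 2.19 = 5.13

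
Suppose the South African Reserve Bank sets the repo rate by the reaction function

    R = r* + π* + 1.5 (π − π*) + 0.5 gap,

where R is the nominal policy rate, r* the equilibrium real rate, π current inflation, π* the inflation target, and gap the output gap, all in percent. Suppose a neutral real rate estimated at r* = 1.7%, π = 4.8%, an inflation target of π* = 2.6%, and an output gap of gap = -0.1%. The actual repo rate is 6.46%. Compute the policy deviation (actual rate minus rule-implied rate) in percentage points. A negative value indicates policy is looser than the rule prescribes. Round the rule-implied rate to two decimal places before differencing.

R = 1.7 + 2.6 + 1.5 × (4.8 − 2.6) + 0.5 × (-0.1)
   = 1.7 + 2.6 + 3.3 − 0.05 = 7.55
Deviation = 6.46 − 7.55 = -1.09 pp.

-1.09 pp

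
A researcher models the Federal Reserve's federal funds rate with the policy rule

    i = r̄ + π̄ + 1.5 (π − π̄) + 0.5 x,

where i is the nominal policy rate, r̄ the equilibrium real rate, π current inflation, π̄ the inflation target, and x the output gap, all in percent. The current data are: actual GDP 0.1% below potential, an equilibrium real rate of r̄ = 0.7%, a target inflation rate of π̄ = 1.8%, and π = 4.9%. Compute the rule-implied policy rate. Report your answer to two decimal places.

7.10%

Output 0.1% below potential → x = -0.1.
i = 0.7 + 1.8 + 1.5 × (4.9 − 1.8) + 0.5 × (-0.1)
   = 0.7 + 1.8 + 4.65 − 0.05 = 7.10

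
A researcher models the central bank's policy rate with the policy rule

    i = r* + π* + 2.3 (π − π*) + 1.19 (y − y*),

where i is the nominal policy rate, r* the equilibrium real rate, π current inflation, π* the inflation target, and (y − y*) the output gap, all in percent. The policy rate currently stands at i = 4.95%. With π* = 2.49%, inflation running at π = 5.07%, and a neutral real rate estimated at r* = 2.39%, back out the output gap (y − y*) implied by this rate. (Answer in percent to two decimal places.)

-4.93%

1.19 (y − y*) = 4.95 − 2.39 − 2.49 − 2.3 × (5.07 − 2.49) = -5.864
(y − y*) = -5.864 / 1.19 = -4.93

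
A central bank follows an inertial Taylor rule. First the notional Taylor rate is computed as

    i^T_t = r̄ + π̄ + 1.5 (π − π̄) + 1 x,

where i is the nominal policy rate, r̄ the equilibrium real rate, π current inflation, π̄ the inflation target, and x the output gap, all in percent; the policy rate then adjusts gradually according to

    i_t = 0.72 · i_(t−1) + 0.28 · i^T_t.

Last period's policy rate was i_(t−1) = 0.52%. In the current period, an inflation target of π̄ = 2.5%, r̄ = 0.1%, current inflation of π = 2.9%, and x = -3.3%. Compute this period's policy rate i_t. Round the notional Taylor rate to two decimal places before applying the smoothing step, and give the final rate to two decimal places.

0.35%

i^T_t = 0.1 + 2.5 + 1.5 × (2.9 − 2.5) + 1 × (-3.3)
   = 0.1 + 2.5 + 0.6 − 3.3 = -0.10
i_t = 0.72 × 0.52 + 0.28 × (-0.10) = 0.3744 − 0.028 = 0.35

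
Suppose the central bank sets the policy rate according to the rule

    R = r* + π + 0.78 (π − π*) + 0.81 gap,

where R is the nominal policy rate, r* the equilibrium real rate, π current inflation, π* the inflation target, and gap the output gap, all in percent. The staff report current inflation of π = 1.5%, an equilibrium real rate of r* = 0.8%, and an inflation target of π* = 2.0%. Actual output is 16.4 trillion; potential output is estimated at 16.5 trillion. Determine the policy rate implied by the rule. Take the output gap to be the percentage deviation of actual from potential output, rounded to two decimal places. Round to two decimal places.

Output gap = 100 × (16.4 − 16.5) / 16.5 = -0.61%.
R = 0.80 + 1.50 + 0.78 × (1.50 − 2.00) + 0.81 × (-0.61)
   = 0.80 + 1.5 − 0.39 − 0.4941 = 1.42

1.42%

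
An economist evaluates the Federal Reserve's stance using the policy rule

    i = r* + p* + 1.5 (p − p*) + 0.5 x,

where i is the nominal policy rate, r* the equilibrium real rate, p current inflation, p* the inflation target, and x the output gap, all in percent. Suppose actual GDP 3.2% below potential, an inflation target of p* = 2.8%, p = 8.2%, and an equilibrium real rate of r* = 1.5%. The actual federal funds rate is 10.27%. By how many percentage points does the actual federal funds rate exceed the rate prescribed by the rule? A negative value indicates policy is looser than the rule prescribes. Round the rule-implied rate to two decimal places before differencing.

-0.53 pp

Output 3.2% below potential → x = -3.2.
i = 1.5 + 2.8 + 1.5 × (8.2 − 2.8) + 0.5 × (-3.2)
   = 1.5 + 2.8 + 8.1 − 1.6 = 10.80
Deviation = 10.27 − 10.80 = -0.53 pp.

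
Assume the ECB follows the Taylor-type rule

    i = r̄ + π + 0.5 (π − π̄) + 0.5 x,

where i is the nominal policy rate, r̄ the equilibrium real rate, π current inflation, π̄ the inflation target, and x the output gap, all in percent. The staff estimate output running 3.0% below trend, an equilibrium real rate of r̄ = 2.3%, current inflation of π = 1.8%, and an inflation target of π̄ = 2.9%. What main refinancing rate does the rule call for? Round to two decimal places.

2.05%

Output 3.0% below potential → x = -3.0.
i = 2.3 + 1.8 + 0.5 × (1.8 − 2.9) + 0.5 × (-3.0)
   = 2.3 + 1.8 − 0.55 − 1.5 = 2.05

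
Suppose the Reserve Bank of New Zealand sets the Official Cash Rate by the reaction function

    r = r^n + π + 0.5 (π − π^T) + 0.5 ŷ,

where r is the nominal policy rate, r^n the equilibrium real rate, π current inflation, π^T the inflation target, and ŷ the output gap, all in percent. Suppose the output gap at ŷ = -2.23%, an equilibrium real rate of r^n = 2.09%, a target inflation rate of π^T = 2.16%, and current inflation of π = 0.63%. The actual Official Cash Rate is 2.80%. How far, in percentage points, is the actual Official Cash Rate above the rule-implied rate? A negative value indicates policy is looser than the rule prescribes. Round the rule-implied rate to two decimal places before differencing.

r = 2.09 + 0.63 + 0.5 × (0.63 − 2.16) + 0.5 × (-2.23)
   = 2.09 + 0.63 − 0.765 − 1.115 = 0.84
Deviation = 2.80 − 0.84 = 1.96 pp.

1.96 pp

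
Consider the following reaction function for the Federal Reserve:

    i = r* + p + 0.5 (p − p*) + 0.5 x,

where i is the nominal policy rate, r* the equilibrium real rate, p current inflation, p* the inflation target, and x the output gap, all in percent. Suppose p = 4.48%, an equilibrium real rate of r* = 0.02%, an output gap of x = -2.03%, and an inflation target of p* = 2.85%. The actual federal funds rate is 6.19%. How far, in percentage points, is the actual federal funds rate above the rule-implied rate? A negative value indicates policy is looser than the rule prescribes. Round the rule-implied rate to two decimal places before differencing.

1.89 pp

i = 0.02 + 4.48 + 0.5 × (4.48 − 2.85) + 0.5 × (-2.03)
   = 0.02 + 4.48 + 0.815 − 1.015 = 4.30
Deviation = 6.19 − 4.30 = 1.89 pp.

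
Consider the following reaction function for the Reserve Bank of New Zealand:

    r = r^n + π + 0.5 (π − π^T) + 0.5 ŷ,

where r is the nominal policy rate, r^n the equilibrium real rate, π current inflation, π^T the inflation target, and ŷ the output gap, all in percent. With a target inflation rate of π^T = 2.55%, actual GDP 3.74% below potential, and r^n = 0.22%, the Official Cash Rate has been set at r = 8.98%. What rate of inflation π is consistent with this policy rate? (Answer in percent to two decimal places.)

Output 3.74% below potential → ŷ = -3.74.
Collecting π: r = r^n + (1 + 0.5) π − 0.5 π^T + 0.5 ŷ
1.5 π = 8.98 − 0.22 + 0.5 × 2.55 − 0.5 × (-3.74) = 11.905
π = 11.905 / 1.5 = 7.94

7.94%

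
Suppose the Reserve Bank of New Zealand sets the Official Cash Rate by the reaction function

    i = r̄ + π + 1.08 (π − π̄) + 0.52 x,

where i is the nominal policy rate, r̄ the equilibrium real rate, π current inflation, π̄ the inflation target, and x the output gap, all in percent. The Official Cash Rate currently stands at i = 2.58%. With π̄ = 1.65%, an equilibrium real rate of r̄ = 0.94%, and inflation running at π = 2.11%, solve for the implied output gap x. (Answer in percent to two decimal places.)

-1.86%

0.52 x = 2.58 − 0.94 − 2.11 − 1.08 × (2.11 − 1.65) = -0.9668
x = -0.9668 / 0.52 = -1.86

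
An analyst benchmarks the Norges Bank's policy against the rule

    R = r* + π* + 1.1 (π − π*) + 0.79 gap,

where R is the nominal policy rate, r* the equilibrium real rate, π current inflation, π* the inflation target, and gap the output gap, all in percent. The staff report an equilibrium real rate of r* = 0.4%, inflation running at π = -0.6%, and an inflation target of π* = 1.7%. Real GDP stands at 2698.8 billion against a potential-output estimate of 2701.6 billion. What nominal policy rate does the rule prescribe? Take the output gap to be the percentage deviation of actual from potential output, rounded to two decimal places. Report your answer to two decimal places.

-0.51%

Output gap = 100 × (2698.8 − 2701.6) / 2701.6 = -0.10%.
R = 0.40 + 1.70 + 1.1 × (-0.60 − 1.70) + 0.79 × (-0.10)
   = 0.40 + 1.7 − 2.53 − 0.079 = -0.51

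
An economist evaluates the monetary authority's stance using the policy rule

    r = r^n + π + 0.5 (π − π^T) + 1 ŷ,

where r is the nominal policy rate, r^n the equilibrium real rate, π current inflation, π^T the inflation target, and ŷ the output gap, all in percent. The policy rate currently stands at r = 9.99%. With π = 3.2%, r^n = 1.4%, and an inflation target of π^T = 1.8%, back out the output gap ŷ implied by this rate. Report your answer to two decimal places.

1 ŷ = 9.99 − 1.4 − 3.2 − 0.5 × (3.2 − 1.8) = 4.69
ŷ = 4.69 / 1 = 4.69

4.69%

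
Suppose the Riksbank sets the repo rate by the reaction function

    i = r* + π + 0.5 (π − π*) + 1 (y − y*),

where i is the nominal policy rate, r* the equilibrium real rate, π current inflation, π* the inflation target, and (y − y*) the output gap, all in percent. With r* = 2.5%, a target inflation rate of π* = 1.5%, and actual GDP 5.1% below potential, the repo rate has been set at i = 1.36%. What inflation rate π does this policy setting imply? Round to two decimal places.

Output 5.1% below potential → (y − y*) = -5.1.
Collecting π: i = r* + (1 + 0.5) π − 0.5 π* + 1 (y − y*)
1.5 π = 1.36 − 2.5 + 0.5 × 1.5 − 1 × (-5.1) = 4.71
π = 4.71 / 1.5 = 3.14

3.14%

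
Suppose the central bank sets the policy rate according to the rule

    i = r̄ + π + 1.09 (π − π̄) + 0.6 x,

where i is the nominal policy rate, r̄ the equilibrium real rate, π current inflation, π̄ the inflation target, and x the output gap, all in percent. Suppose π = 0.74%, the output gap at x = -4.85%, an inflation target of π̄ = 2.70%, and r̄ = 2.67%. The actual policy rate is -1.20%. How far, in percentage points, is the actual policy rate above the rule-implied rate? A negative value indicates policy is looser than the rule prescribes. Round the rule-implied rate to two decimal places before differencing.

i = 2.67 + 0.74 + 1.09 × (0.74 − 2.70) + 0.6 × (-4.85)
   = 2.67 + 0.74 − 2.1364 − 2.91 = -1.64
Deviation = -1.20 − (-1.64) = 0.44 pp.

0.44 pp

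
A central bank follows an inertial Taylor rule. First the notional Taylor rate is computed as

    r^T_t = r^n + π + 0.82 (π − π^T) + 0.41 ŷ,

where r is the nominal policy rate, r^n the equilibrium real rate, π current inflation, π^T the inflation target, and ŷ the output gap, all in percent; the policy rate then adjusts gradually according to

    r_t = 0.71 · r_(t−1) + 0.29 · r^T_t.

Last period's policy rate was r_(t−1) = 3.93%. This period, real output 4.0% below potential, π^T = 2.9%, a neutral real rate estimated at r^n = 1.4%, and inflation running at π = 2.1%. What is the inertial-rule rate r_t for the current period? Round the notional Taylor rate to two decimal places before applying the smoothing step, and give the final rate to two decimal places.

Output 4.0% below potential → ŷ = -4.0.
r^T_t = 1.4 + 2.1 + 0.82 × (2.1 − 2.9) + 0.41 × (-4.0)
   = 1.4 + 2.1 − 0.656 − 1.64 = 1.20
r_t = 0.71 × 3.93 + 0.29 × 1.20 = 2.7903 + 0.348 = 3.14

3.14%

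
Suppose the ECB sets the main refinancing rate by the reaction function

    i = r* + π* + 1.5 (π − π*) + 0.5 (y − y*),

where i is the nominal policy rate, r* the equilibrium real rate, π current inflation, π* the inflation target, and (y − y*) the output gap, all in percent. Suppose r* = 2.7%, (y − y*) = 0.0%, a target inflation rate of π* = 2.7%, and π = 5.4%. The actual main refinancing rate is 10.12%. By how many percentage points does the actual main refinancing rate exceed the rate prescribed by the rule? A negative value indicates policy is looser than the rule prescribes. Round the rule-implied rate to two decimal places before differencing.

0.67 pp

i = 2.7 + 2.7 + 1.5 × (5.4 − 2.7) + 0.5 × 0.0
   = 2.7 + 2.7 + 4.05 + 0 = 9.45
Deviation = 10.12 − 9.45 = 0.67 pp.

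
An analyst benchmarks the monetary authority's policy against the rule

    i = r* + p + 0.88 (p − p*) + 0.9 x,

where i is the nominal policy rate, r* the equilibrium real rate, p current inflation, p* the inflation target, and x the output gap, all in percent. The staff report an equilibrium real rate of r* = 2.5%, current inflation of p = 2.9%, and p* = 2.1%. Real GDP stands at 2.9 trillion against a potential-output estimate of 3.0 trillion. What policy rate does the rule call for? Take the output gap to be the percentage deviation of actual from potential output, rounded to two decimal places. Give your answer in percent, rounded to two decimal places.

Output gap = 100 × (2.9 − 3.0) / 3.0 = -3.33%.
i = 2.50 + 2.90 + 0.88 × (2.90 − 2.10) + 0.9 × (-3.33)
   = 2.50 + 2.9 + 0.704 − 2.997 = 3.11

3.11%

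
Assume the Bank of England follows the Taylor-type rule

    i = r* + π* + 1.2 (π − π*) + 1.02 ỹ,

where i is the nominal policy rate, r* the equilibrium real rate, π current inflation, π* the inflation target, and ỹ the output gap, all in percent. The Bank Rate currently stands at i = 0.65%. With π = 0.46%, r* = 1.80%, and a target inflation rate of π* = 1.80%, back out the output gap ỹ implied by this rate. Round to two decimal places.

1.02 ỹ = 0.65 − 1.80 − 1.80 − 1.2 × (0.46 − 1.80) = -1.342
ỹ = -1.342 / 1.02 = -1.32

-1.32%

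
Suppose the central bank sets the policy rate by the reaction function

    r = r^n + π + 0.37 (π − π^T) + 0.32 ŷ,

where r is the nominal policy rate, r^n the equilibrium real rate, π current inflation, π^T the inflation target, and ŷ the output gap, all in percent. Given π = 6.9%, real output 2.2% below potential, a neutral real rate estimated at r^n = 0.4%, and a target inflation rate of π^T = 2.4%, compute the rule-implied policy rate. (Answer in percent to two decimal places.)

Output 2.2% below potential → ŷ = -2.2.
r = 0.4 + 6.9 + 0.37 × (6.9 − 2.4) + 0.32 × (-2.2)
   = 0.4 + 6.9 + 1.665 − 0.704 = 8.26

8.26%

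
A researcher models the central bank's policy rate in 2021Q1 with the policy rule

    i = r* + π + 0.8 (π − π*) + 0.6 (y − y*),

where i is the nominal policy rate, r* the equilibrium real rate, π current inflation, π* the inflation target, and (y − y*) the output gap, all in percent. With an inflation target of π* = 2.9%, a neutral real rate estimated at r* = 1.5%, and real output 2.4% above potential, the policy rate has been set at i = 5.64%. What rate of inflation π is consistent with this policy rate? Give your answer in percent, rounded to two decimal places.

Output 2.4% above potential → (y − y*) = 2.4.
Collecting π: i = r* + (1 + 0.8) π − 0.8 π* + 0.6 (y − y*)
1.8 π = 5.64 − 1.5 + 0.8 × 2.9 − 0.6 × 2.4 = 5.02
π = 5.02 / 1.8 = 2.79

2.79%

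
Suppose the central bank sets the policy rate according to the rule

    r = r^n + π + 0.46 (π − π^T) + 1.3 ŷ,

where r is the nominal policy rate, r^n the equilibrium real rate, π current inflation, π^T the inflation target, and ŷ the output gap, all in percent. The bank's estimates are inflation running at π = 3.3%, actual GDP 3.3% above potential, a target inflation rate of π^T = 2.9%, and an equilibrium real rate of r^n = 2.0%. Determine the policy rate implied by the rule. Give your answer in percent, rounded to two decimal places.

9.77%

Output 3.3% above potential → ŷ = 3.3.
r = 2.0 + 3.3 + 0.46 × (3.3 − 2.9) + 1.3 × 3.3
   = 2.0 + 3.3 + 0.184 + 4.29 = 9.77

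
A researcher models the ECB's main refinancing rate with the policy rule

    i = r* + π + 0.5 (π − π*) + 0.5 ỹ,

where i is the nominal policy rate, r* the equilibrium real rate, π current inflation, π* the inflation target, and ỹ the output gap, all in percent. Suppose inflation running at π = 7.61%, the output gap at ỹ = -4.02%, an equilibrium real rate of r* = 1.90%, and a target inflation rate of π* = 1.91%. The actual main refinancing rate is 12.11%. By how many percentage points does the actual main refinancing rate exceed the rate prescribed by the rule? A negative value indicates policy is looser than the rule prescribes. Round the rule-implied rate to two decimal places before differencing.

i = 1.90 + 7.61 + 0.5 × (7.61 − 1.91) + 0.5 × (-4.02)
   = 1.90 + 7.61 + 2.85 − 2.01 = 10.35
Deviation = 12.11 − 10.35 = 1.76 pp.

1.76 pp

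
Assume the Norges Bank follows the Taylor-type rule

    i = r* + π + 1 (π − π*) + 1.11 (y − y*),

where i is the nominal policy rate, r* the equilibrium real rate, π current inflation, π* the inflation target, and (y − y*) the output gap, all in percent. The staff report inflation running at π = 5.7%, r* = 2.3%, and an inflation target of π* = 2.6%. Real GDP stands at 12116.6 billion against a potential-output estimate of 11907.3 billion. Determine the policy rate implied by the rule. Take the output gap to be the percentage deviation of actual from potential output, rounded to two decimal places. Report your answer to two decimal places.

Output gap = 100 × (12116.6 − 11907.3) / 11907.3 = 1.76%.
i = 2.30 + 5.70 + 1 × (5.70 − 2.60) + 1.11 × 1.76
   = 2.30 + 5.7 + 3.1 + 1.9536 = 13.05

13.05%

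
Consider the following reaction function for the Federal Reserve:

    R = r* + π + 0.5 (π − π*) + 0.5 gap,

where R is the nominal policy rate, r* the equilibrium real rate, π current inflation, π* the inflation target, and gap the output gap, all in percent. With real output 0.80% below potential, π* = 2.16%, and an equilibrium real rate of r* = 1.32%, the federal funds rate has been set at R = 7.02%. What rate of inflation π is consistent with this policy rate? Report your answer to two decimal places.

4.79%

Output 0.80% below potential → gap = -0.80.
Collecting π: R = r* + (1 + 0.5) π − 0.5 π* + 0.5 gap
1.5 π = 7.02 − 1.32 + 0.5 × 2.16 − 0.5 × (-0.80) = 7.18
π = 7.18 / 1.5 = 4.79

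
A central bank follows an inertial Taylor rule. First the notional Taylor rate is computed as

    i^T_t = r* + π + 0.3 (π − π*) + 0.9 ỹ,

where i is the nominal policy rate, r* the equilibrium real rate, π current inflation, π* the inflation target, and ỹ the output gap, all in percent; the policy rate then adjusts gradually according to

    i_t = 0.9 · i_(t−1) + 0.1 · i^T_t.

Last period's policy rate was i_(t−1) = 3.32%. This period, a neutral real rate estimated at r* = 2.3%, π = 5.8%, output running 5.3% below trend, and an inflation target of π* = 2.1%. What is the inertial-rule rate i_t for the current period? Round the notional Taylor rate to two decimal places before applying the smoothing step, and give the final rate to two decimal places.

Output 5.3% below potential → ỹ = -5.3.
i^T_t = 2.3 + 5.8 + 0.3 × (5.8 − 2.1) + 0.9 × (-5.3)
   = 2.3 + 5.8 + 1.11 − 4.77 = 4.44
i_t = 0.9 × 3.32 + 0.1 × 4.44 = 2.988 + 0.444 = 3.43

3.43%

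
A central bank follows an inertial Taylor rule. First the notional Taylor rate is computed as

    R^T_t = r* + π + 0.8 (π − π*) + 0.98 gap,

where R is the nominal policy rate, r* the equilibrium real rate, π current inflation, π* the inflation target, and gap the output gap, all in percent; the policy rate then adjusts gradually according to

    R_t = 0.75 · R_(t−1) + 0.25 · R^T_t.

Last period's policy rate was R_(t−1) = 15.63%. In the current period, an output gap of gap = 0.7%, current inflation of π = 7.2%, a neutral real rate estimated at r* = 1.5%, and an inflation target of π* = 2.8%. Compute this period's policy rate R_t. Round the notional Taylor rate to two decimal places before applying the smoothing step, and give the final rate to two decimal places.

14.95%

R^T_t = 1.5 + 7.2 + 0.8 × (7.2 − 2.8) + 0.98 × 0.7
   = 1.5 + 7.2 + 3.52 + 0.686 = 12.91
R_t = 0.75 × 15.63 + 0.25 × 12.91 = 11.7225 + 3.2275 = 14.95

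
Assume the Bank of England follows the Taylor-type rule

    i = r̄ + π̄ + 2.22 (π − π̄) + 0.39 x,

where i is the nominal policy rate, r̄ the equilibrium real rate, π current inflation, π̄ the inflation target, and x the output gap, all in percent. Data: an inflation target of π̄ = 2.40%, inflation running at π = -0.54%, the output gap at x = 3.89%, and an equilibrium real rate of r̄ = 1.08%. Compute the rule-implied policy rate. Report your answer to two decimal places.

i = 1.08 + 2.40 + 2.22 × (-0.54 − 2.40) + 0.39 × 3.89
   = 1.08 + 2.4 − 6.5268 + 1.5171 = -1.53

-1.53%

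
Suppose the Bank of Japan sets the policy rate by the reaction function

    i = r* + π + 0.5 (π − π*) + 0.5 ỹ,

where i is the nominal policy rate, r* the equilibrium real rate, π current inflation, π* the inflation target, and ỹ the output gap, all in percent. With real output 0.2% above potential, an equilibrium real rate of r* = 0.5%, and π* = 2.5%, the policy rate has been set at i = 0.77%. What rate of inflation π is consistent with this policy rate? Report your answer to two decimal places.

Output 0.2% above potential → ỹ = 0.2.
Collecting π: i = r* + (1 + 0.5) π − 0.5 π* + 0.5 ỹ
1.5 π = 0.77 − 0.5 + 0.5 × 2.5 − 0.5 × 0.2 = 1.42
π = 1.42 / 1.5 = 0.95

0.95%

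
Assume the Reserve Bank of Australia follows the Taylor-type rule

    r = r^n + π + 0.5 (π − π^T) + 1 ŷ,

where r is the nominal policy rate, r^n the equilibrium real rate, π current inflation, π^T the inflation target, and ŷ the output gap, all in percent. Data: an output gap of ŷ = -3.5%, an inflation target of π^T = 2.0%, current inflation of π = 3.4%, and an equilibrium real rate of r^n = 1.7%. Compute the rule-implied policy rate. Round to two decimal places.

2.30%

r = 1.7 + 3.4 + 0.5 × (3.4 − 2.0) + 1 × (-3.5)
   = 1.7 + 3.4 + 0.7 − 3.5 = 2.30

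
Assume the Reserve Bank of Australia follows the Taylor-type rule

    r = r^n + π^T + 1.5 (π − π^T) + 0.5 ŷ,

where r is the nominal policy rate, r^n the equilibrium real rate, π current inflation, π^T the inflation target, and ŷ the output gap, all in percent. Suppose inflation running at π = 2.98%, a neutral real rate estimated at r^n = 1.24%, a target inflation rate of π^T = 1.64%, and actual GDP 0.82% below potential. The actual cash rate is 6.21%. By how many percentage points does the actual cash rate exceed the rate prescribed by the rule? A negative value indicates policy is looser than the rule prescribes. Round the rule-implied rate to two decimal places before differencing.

Output 0.82% below potential → ŷ = -0.82.
r = 1.24 + 1.64 + 1.5 × (2.98 − 1.64) + 0.5 × (-0.82)
   = 1.24 + 1.64 + 2.01 − 0.41 = 4.48
Deviation = 6.21 − 4.48 = 1.73 pp.

1.73 pp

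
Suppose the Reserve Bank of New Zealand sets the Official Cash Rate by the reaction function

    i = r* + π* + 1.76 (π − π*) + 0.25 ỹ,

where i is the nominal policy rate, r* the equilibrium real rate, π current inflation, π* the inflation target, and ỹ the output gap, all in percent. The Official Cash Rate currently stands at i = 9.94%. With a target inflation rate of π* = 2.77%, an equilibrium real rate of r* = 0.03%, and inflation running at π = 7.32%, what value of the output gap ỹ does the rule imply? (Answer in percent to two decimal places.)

-3.47%

0.25 ỹ = 9.94 − 0.03 − 2.77 − 1.76 × (7.32 − 2.77) = -0.868
ỹ = -0.868 / 0.25 = -3.47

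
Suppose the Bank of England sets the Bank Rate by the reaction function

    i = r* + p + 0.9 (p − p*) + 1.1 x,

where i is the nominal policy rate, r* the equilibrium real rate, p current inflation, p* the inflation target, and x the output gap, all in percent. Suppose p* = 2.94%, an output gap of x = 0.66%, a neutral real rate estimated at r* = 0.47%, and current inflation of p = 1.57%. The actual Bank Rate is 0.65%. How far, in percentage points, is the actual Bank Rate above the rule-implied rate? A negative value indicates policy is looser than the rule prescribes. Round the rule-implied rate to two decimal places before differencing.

-0.88 pp

i = 0.47 + 1.57 + 0.9 × (1.57 − 2.94) + 1.1 × 0.66
   = 0.47 + 1.57 − 1.233 + 0.726 = 1.53
Deviation = 0.65 − 1.53 = -0.88 pp.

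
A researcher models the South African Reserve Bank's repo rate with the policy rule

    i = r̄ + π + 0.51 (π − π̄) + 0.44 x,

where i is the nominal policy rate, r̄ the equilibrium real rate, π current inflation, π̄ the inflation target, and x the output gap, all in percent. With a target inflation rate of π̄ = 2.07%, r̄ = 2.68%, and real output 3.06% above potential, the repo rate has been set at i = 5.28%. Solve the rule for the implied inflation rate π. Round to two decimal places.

Output 3.06% above potential → x = 3.06.
Collecting π: i = r̄ + (1 + 0.51) π − 0.51 π̄ + 0.44 x
1.51 π = 5.28 − 2.68 + 0.51 × 2.07 − 0.44 × 3.06 = 2.3093
π = 2.3093 / 1.51 = 1.53

1.53%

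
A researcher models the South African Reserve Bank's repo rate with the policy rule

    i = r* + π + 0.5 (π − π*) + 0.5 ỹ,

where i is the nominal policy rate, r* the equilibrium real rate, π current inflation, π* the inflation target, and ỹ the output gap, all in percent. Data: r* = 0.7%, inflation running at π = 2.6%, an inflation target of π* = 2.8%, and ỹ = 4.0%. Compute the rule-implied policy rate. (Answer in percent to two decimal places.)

i = 0.7 + 2.6 + 0.5 × (2.6 − 2.8) + 0.5 × 4.0
   = 0.7 + 2.6 − 0.1 + 2 = 5.20

5.20%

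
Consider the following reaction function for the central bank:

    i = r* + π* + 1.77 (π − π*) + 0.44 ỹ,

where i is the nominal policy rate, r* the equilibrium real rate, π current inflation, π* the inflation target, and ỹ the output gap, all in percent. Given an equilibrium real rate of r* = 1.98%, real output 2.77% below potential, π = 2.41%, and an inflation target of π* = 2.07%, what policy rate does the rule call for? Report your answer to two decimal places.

3.43%

Output 2.77% below potential → ỹ = -2.77.
i = 1.98 + 2.07 + 1.77 × (2.41 − 2.07) + 0.44 × (-2.77)
   = 1.98 + 2.07 + 0.6018 − 1.2188 = 3.43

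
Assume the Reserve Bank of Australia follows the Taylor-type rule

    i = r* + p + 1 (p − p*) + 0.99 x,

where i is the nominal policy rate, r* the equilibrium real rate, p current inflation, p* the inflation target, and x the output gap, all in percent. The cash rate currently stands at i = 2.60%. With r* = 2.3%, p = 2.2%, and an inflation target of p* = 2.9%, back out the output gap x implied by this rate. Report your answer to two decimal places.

0.99 x = 2.60 − 2.3 − 2.2 − 1 × (2.2 − 2.9) = -1.2
x = -1.2 / 0.99 = -1.21

-1.21%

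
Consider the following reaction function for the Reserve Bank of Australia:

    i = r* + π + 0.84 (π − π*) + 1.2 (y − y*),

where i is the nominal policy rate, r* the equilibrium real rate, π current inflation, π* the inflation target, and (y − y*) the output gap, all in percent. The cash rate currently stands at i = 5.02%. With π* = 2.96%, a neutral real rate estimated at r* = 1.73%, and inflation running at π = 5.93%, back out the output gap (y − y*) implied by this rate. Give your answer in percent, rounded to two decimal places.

-4.28%

1.2 (y − y*) = 5.02 − 1.73 − 5.93 − 0.84 × (5.93 − 2.96) = -5.1348
(y − y*) = -5.1348 / 1.2 = -4.28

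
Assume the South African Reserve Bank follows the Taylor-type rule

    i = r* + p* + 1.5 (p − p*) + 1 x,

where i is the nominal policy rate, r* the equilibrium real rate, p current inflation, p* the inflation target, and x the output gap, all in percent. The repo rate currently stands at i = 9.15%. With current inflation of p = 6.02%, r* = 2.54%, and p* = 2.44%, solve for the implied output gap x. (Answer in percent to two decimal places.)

1 x = 9.15 − 2.54 − 2.44 − 1.5 × (6.02 − 2.44) = -1.2
x = -1.2 / 1 = -1.20

-1.20%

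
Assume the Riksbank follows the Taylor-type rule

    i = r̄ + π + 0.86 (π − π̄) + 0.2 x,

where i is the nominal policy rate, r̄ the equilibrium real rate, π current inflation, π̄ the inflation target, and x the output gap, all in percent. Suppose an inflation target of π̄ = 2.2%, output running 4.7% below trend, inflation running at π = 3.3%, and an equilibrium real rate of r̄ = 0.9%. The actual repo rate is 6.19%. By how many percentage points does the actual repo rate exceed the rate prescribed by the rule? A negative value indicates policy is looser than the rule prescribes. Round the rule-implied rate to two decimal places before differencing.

1.98 pp

Output 4.7% below potential → x = -4.7.
i = 0.9 + 3.3 + 0.86 × (3.3 − 2.2) + 0.2 × (-4.7)
   = 0.9 + 3.3 + 0.946 − 0.94 = 4.21
Deviation = 6.19 − 4.21 = 1.98 pp.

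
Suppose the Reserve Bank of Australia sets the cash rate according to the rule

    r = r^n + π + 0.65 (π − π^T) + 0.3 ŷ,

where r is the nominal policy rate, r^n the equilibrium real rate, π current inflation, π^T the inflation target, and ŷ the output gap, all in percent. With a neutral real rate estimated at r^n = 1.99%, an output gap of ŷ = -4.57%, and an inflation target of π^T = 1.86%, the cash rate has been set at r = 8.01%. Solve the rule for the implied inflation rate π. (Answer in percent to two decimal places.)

5.21%

Collecting π: r = r^n + (1 + 0.65) π − 0.65 π^T + 0.3 ŷ
1.65 π = 8.01 − 1.99 + 0.65 × 1.86 − 0.3 × (-4.57) = 8.6
π = 8.6 / 1.65 = 5.21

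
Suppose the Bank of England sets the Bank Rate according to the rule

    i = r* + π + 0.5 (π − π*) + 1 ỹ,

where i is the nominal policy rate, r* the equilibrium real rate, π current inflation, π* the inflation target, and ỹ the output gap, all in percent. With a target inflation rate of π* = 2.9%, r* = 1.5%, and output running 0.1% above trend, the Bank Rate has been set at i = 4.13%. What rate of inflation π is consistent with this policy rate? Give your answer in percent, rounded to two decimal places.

Output 0.1% above potential → ỹ = 0.1.
Collecting π: i = r* + (1 + 0.5) π − 0.5 π* + 1 ỹ
1.5 π = 4.13 − 1.5 + 0.5 × 2.9 − 1 × 0.1 = 3.98
π = 3.98 / 1.5 = 2.65

2.65%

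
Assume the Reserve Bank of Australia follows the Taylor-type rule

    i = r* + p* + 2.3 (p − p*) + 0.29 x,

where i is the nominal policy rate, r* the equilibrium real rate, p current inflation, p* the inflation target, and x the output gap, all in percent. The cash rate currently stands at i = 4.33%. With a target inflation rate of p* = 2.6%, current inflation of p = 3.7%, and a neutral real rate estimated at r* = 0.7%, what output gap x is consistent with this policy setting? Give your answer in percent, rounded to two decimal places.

0.29 x = 4.33 − 0.7 − 2.6 − 2.3 × (3.7 − 2.6) = -1.5
x = -1.5 / 0.29 = -5.17

-5.17%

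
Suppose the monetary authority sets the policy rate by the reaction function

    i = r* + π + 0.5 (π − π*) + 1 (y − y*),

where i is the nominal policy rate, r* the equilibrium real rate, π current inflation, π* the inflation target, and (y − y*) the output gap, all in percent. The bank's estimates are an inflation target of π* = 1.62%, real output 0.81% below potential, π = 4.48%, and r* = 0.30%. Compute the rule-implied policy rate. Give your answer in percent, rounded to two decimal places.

Output 0.81% below potential → (y − y*) = -0.81.
i = 0.30 + 4.48 + 0.5 × (4.48 − 1.62) + 1 × (-0.81)
   = 0.30 + 4.48 + 1.43 − 0.81 = 5.40

5.40%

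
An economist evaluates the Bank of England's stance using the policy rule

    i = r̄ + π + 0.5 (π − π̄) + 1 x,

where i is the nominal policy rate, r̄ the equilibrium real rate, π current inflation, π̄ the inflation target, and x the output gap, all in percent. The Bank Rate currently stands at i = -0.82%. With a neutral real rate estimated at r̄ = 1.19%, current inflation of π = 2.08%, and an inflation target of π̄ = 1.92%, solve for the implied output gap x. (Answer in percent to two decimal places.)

-4.17%

1 x = -0.82 − 1.19 − 2.08 − 0.5 × (2.08 − 1.92) = -4.17
x = -4.17 / 1 = -4.17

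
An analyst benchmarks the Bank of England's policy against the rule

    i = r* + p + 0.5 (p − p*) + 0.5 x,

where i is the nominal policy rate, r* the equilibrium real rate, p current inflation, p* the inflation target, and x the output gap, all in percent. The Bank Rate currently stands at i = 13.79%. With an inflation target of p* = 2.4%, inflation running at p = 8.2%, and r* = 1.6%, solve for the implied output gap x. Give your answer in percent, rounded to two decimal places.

2.18%

0.5 x = 13.79 − 1.6 − 8.2 − 0.5 × (8.2 − 2.4) = 1.09
x = 1.09 / 0.5 = 2.18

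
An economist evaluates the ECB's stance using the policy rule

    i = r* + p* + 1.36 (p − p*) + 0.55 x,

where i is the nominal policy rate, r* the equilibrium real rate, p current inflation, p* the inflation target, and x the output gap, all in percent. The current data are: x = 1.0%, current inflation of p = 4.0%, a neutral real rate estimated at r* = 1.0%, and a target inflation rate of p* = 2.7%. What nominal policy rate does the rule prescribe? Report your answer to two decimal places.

i = 1.0 + 2.7 + 1.36 × (4.0 − 2.7) + 0.55 × 1.0
   = 1.0 + 2.7 + 1.768 + 0.55 = 6.02

6.02%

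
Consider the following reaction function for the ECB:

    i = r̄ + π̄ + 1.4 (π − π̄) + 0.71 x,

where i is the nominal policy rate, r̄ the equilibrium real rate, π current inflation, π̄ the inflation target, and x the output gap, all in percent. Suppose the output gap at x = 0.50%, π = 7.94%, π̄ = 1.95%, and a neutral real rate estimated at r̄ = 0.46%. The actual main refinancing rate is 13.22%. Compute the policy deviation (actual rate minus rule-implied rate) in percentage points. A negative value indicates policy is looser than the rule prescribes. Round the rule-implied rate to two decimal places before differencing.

2.07 pp

i = 0.46 + 1.95 + 1.4 × (7.94 − 1.95) + 0.71 × 0.50
   = 0.46 + 1.95 + 8.386 + 0.355 = 11.15
Deviation = 13.22 − 11.15 = 2.07 pp.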